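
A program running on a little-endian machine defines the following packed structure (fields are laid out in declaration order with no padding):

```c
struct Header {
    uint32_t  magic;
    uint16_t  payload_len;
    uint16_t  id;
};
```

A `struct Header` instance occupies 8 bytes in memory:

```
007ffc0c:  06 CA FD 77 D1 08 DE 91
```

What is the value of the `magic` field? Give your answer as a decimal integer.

2013121030

`magic` is the first field, at byte offset 0, occupying 4 bytes.
Bytes at offsets 0..3: 06 CA FD 77.
Little-endian: lowest address holds the least-significant byte.
Reassemble most-significant byte first: 77 FD CA 06 → 0x77FDCA06.
0x77FDCA06 = 2013121030.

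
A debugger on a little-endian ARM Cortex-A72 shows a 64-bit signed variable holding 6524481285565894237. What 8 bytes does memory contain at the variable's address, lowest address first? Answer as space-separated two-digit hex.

6524481285565894237 in hexadecimal, padded to 64 bits, is 0x5A8B9D2939D6CE5D.
Split into bytes (most-significant first): 5A 8B 9D 29 39 D6 CE 5D.
Little-endian: lowest address holds the least-significant byte.
So at ascending addresses the bytes are 5D CE D6 39 29 9D 8B 5A.

5D CE D6 39 29 9D 8B 5A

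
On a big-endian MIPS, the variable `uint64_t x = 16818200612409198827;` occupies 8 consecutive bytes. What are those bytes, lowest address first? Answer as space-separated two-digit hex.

E9 66 40 59 AF E8 48 EB

16818200612409198827 in hexadecimal, padded to 64 bits, is 0xE9664059AFE848EB.
Split into bytes (most-significant first): E9 66 40 59 AF E8 48 EB.
In big-endian order the high byte comes first in memory.
So the memory order matches the most-significant-first order: E9 66 40 59 AF E8 48 EB.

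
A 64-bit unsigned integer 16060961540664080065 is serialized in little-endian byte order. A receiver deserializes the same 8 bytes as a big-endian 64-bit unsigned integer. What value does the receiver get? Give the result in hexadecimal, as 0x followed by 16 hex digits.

0xC1367E366DFFE3DE

16060961540664080065 in 64-bit hexadecimal is 0xDEE3FF6D367E36C1.
Stored little-endian, the bytes at ascending addresses are C1 36 7E 36 6D FF E3 DE.
Read back as big-endian, the last byte is least significant, giving 0xC1367E366DFFE3DE.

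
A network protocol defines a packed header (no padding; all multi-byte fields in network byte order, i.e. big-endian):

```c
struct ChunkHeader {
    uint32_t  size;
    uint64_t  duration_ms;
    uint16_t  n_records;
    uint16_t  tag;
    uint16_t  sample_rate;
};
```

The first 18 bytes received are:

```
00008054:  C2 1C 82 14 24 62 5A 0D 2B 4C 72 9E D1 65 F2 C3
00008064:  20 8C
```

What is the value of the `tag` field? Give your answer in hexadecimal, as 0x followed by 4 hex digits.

`tag` follows `size` (4 B), `duration_ms` (8 B), `n_records` (2 B), so it starts at offset 4 + 8 + 2 = 14 and occupies 2 bytes.
Bytes at offsets 14..15: F2 C3.
In big-endian order the high byte comes first in memory.
The bytes are already most-significant first: 0xF2C3.

0xF2C3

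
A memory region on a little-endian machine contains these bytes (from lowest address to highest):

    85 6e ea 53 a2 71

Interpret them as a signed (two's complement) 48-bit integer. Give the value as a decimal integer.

Little-endian stores the least-significant byte at the lowest address.
Reassemble most-significant byte first: 71 A2 53 EA 6E 85 → 0x71A253EA6E85.
0x71A253EA6E85 = 124942006513285.

124942006513285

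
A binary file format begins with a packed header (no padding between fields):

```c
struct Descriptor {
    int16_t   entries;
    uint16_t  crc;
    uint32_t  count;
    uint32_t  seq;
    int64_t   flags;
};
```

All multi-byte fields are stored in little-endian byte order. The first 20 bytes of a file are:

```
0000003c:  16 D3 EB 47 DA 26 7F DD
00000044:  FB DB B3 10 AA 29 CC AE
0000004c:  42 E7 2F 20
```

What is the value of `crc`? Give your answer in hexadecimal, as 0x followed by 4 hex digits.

`crc` follows `entries` (2 bytes), so it starts at byte offset 2 and occupies 2 bytes.
Bytes at offsets 2..3: EB 47.
In little-endian order the low byte comes first in memory.
Reassemble most-significant byte first: 47 EB → 0x47EB.

0x47EB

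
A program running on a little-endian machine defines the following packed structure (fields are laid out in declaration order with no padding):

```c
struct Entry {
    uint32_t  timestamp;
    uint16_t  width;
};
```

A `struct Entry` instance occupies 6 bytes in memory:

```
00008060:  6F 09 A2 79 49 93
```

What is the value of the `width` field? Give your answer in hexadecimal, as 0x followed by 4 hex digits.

0x9349

`width` follows `timestamp` (4 bytes), so it starts at byte offset 4 and occupies 2 bytes.
Bytes at offsets 4..5: 49 93.
Little-endian: lowest address holds the least-significant byte.
Reassemble most-significant byte first: 93 49 → 0x9349.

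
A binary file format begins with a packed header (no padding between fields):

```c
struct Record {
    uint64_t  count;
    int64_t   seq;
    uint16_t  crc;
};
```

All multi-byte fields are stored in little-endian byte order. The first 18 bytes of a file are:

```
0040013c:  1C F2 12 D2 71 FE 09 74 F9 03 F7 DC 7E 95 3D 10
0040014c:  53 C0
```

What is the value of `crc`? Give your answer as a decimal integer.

`crc` follows `count` (8 B), `seq` (8 B), so it starts at offset 8 + 8 = 16 and occupies 2 bytes.
Bytes at offsets 16..17: 53 C0.
In little-endian order the low byte comes first in memory.
Reassemble most-significant byte first: C0 53 → 0xC053.
0xC053 = 49235.

49235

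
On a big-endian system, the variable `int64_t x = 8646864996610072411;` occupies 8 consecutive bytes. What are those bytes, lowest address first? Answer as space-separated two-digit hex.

77 FF D5 E6 BF B3 DF 5B

8646864996610072411 in hexadecimal, padded to 64 bits, is 0x77FFD5E6BFB3DF5B.
Split into bytes (most-significant first): 77 FF D5 E6 BF B3 DF 5B.
Big-endian: lowest address holds the most-significant byte.
So the memory order matches the most-significant-first order: 77 FF D5 E6 BF B3 DF 5B.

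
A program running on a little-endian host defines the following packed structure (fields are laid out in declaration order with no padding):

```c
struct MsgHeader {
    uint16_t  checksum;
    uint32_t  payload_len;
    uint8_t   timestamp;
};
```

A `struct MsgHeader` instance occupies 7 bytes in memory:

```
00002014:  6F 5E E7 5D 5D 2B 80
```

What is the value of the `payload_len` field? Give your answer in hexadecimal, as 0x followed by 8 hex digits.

`payload_len` follows `checksum` (2 bytes), so it starts at byte offset 2 and occupies 4 bytes.
Bytes at offsets 2..5: E7 5D 5D 2B.
Little-endian stores the least-significant byte at the lowest address.
Reassemble most-significant byte first: 2B 5D 5D E7 → 0x2B5D5DE7.

0x2B5D5DE7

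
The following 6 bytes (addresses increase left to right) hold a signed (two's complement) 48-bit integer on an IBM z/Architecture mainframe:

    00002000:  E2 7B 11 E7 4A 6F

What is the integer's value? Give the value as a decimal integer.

Big-endian stores the most-significant byte at the lowest address.
The bytes are already most-significant first: 0xE27B11E74A6F.
Top bit is set, so as a signed 48-bit value this is 0xE27B11E74A6F − 2^48 = -32456767485329.

-32456767485329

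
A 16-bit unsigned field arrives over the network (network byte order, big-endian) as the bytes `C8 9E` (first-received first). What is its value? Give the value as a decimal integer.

51358

Big-endian stores the most-significant byte at the lowest address.
The bytes are already most-significant first: 0xC89E.
0xC89E = 51358.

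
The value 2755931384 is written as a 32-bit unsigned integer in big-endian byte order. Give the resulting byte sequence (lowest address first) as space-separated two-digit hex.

2755931384 in hexadecimal, padded to 32 bits, is 0xA4442CF8.
Split into bytes (most-significant first): A4 44 2C F8.
In big-endian order the high byte comes first in memory.
So the memory order matches the most-significant-first order: A4 44 2C F8.

A4 44 2C F8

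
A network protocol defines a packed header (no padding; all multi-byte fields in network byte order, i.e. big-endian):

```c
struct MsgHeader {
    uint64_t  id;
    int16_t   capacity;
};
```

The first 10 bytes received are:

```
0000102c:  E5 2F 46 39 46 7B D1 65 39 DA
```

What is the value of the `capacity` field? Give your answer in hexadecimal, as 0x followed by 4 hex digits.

0x39DA

`capacity` follows `id` (8 bytes), so it starts at byte offset 8 and occupies 2 bytes.
Bytes at offsets 8..9: 39 DA.
Big-endian: lowest address holds the most-significant byte.
The bytes are already most-significant first: 0x39DA.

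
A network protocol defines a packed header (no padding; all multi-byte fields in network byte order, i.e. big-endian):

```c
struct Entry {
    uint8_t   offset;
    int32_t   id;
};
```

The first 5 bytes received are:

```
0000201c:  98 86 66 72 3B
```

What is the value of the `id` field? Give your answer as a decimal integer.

`id` follows `offset` (1 byte), so it starts at byte offset 1 and occupies 4 bytes.
Bytes at offsets 1..4: 86 66 72 3B.
In big-endian order the high byte comes first in memory.
The bytes are already most-significant first: 0x8666723B.
Top bit is set, so as a signed 32-bit value this is 0x8666723B − 2^32 = -2040106437.

-2040106437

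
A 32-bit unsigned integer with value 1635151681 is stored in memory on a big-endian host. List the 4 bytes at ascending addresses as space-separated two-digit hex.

1635151681 in hexadecimal, padded to 32 bits, is 0x61766F41.
Split into bytes (most-significant first): 61 76 6F 41.
Big-endian stores the most-significant byte at the lowest address.
So the memory order matches the most-significant-first order: 61 76 6F 41.

61 76 6F 41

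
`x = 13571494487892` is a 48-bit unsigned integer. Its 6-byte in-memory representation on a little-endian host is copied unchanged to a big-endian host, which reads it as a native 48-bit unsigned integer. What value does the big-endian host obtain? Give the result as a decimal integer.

93076703696652

13571494487892 in 48-bit hexadecimal is 0x0C57DC1BA754.
Stored little-endian, the bytes at ascending addresses are 54 A7 1B DC 57 0C.
Read back as big-endian, the last byte is least significant, giving 0x54A71BDC570C.
0x54A71BDC570C = 93076703696652.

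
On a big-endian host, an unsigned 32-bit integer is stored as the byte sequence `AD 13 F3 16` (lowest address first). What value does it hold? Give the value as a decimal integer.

In big-endian order the high byte comes first in memory.
The bytes are already most-significant first: 0xAD13F316.
0xAD13F316 = 2903765782.

2903765782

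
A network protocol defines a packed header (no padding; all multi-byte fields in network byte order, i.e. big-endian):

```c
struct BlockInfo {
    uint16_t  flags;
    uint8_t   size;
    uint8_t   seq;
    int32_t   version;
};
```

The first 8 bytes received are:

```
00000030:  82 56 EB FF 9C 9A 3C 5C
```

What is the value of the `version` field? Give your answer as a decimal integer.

-1667613604

`version` follows `flags` (2 B), `size` (1 B), `seq` (1 B), so it starts at offset 2 + 1 + 1 = 4 and occupies 4 bytes.
Bytes at offsets 4..7: 9C 9A 3C 5C.
Big-endian stores the most-significant byte at the lowest address.
The bytes are already most-significant first: 0x9C9A3C5C.
Top bit is set, so as a signed 32-bit value this is 0x9C9A3C5C − 2^32 = -1667613604.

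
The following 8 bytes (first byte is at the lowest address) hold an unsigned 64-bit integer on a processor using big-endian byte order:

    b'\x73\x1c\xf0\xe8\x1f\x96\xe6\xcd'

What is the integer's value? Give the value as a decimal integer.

8294769493462673101

In big-endian order the high byte comes first in memory.
The bytes are already most-significant first: 0x731CF0E81F96E6CD.
0x731CF0E81F96E6CD = 8294769493462673101.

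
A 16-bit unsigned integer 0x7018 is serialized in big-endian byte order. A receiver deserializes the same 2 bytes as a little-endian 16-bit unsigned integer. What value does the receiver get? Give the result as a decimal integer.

6256

Stored big-endian, the bytes at ascending addresses are 70 18.
Read back as little-endian, the first byte is least significant, giving 0x1870.
0x1870 = 6256.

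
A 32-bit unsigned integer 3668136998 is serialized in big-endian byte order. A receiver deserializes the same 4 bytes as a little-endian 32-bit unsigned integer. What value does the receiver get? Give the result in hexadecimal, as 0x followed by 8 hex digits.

0x2654A3DA

3668136998 in 32-bit hexadecimal is 0xDAA35426.
Stored big-endian, the bytes at ascending addresses are DA A3 54 26.
Read back as little-endian, the first byte is least significant, giving 0x2654A3DA.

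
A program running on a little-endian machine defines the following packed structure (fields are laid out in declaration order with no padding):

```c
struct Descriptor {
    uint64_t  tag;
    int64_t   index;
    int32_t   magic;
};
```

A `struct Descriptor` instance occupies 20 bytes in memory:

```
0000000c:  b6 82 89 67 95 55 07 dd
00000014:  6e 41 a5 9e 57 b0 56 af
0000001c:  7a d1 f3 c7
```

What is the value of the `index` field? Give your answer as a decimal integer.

-5812264378704772754

`index` follows `tag` (8 bytes), so it starts at byte offset 8 and occupies 8 bytes.
Bytes at offsets 8..15: 6E 41 A5 9E 57 B0 56 AF.
In little-endian order the low byte comes first in memory.
Reassemble most-significant byte first: AF 56 B0 57 9E A5 41 6E → 0xAF56B0579EA5416E.
Top bit is set, so as a signed 64-bit value this is 0xAF56B0579EA5416E − 2^64 = -5812264378704772754.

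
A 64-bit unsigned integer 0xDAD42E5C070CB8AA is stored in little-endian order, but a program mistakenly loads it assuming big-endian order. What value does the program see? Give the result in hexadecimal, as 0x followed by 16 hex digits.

Stored little-endian, the bytes at ascending addresses are AA B8 0C 07 5C 2E D4 DA.
Read back as big-endian, the last byte is least significant, giving 0xAAB80C075C2ED4DA.

0xAAB80C075C2ED4DA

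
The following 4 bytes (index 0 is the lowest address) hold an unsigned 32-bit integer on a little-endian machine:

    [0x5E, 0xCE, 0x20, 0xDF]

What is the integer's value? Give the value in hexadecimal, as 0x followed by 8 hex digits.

0xDF20CE5E

In little-endian order the low byte comes first in memory.
Reassemble most-significant byte first: DF 20 CE 5E → 0xDF20CE5E.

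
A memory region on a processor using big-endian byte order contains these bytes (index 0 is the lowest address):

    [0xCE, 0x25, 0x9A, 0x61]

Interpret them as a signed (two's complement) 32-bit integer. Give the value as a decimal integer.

In big-endian order the high byte comes first in memory.
The bytes are already most-significant first: 0xCE259A61.
Top bit is set, so as a signed 32-bit value this is 0xCE259A61 − 2^32 = -836396447.

-836396447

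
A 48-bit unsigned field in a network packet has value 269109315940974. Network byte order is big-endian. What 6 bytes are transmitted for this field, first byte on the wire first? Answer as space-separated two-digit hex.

F4 C0 E5 2E B2 6E

269109315940974 in hexadecimal, padded to 48 bits, is 0xF4C0E52EB26E.
Split into bytes (most-significant first): F4 C0 E5 2E B2 6E.
Big-endian: lowest address holds the most-significant byte.
So the memory order matches the most-significant-first order: F4 C0 E5 2E B2 6E.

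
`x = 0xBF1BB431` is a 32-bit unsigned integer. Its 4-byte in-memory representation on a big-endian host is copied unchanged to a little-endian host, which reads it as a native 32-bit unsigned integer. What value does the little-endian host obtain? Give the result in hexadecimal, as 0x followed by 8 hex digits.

Stored big-endian, the bytes at ascending addresses are BF 1B B4 31.
Read back as little-endian, the first byte is least significant, giving 0x31B41BBF.

0x31B41BBF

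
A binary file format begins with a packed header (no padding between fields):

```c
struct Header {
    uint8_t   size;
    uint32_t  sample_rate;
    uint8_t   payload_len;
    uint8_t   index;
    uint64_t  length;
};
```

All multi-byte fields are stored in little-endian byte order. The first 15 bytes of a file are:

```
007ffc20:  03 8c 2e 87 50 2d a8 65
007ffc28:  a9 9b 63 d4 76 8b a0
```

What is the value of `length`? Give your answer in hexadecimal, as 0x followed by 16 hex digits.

0xA08B76D4639BA965

`length` follows `size` (1 B), `sample_rate` (4 B), `payload_len` (1 B), `index` (1 B), so it starts at offset 1 + 4 + 1 + 1 = 7 and occupies 8 bytes.
Bytes at offsets 7..14: 65 A9 9B 63 D4 76 8B A0.
Little-endian stores the least-significant byte at the lowest address.
Reassemble most-significant byte first: A0 8B 76 D4 63 9B A9 65 → 0xA08B76D4639BA965.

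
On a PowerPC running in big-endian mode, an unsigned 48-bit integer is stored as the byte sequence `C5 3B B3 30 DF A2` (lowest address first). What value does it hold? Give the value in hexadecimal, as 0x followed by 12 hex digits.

Big-endian: lowest address holds the most-significant byte.
The bytes are already most-significant first: 0xC53BB330DFA2.

0xC53BB330DFA2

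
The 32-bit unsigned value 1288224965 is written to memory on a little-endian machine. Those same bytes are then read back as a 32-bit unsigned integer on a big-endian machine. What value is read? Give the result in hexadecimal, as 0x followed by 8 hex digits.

0xC5C0C84C

1288224965 in 32-bit hexadecimal is 0x4CC8C0C5.
Stored little-endian, the bytes at ascending addresses are C5 C0 C8 4C.
Read back as big-endian, the last byte is least significant, giving 0xC5C0C84C.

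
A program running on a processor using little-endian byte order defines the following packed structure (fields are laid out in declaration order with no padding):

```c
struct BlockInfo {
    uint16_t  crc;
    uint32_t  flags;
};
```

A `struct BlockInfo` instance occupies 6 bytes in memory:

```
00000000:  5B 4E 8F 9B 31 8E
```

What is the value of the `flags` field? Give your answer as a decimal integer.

2385615759

`flags` follows `crc` (2 bytes), so it starts at byte offset 2 and occupies 4 bytes.
Bytes at offsets 2..5: 8F 9B 31 8E.
In little-endian order the low byte comes first in memory.
Reassemble most-significant byte first: 8E 31 9B 8F → 0x8E319B8F.
0x8E319B8F = 2385615759.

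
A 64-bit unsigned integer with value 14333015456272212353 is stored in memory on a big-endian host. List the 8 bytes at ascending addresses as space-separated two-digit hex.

C6 E9 19 9E 2F 49 E1 81

14333015456272212353 in hexadecimal, padded to 64 bits, is 0xC6E9199E2F49E181.
Split into bytes (most-significant first): C6 E9 19 9E 2F 49 E1 81.
Big-endian stores the most-significant byte at the lowest address.
So the memory order matches the most-significant-first order: C6 E9 19 9E 2F 49 E1 81.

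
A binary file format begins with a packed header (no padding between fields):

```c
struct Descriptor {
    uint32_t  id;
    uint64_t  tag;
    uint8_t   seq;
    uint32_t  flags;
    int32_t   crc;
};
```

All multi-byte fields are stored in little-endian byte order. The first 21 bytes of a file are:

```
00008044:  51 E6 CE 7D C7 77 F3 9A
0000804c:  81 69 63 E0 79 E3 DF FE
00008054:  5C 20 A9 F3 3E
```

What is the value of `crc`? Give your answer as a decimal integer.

1056155936

`crc` follows `id` (4 B), `tag` (8 B), `seq` (1 B), `flags` (4 B), so it starts at offset 4 + 8 + 1 + 4 = 17 and occupies 4 bytes.
Bytes at offsets 17..20: 20 A9 F3 3E.
Little-endian stores the least-significant byte at the lowest address.
Reassemble most-significant byte first: 3E F3 A9 20 → 0x3EF3A920.
0x3EF3A920 = 1056155936.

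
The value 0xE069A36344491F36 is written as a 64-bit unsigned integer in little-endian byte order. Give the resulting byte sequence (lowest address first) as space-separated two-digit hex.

Split into bytes (most-significant first): E0 69 A3 63 44 49 1F 36.
Little-endian: lowest address holds the least-significant byte.
So at ascending addresses the bytes are 36 1F 49 44 63 A3 69 E0.

36 1F 49 44 63 A3 69 E0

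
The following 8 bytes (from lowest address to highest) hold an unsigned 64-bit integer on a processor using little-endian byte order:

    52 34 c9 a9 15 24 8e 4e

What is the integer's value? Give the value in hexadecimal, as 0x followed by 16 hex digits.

Little-endian stores the least-significant byte at the lowest address.
Reassemble most-significant byte first: 4E 8E 24 15 A9 C9 34 52 → 0x4E8E2415A9C93452.

0x4E8E2415A9C93452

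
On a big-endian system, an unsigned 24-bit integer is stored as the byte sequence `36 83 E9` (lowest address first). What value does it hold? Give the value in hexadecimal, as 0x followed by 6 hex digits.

0x3683E9

Big-endian: lowest address holds the most-significant byte.
The bytes are already most-significant first: 0x3683E9.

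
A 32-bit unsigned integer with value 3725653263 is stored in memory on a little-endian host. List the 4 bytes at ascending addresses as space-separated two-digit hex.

0F F5 10 DE

3725653263 in hexadecimal, padded to 32 bits, is 0xDE10F50F.
Split into bytes (most-significant first): DE 10 F5 0F.
Little-endian stores the least-significant byte at the lowest address.
So at ascending addresses the bytes are 0F F5 10 DE.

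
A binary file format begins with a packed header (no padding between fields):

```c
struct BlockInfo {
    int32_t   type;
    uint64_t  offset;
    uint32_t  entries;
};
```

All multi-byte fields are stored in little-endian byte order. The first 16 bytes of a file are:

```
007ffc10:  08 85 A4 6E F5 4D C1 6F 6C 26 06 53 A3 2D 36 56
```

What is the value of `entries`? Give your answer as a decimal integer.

`entries` follows `type` (4 B), `offset` (8 B), so it starts at offset 4 + 8 = 12 and occupies 4 bytes.
Bytes at offsets 12..15: A3 2D 36 56.
In little-endian order the low byte comes first in memory.
Reassemble most-significant byte first: 56 36 2D A3 → 0x56362DA3.
0x56362DA3 = 1446391203.

1446391203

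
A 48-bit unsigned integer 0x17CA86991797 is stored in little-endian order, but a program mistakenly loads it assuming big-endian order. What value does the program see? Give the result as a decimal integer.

166127615789591

Stored little-endian, the bytes at ascending addresses are 97 17 99 86 CA 17.
Read back as big-endian, the last byte is least significant, giving 0x97179986CA17.
0x97179986CA17 = 166127615789591.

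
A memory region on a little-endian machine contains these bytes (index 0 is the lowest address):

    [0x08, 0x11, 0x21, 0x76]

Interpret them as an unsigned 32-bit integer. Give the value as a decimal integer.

Little-endian stores the least-significant byte at the lowest address.
Reassemble most-significant byte first: 76 21 11 08 → 0x76211108.
0x76211108 = 1981878536.

1981878536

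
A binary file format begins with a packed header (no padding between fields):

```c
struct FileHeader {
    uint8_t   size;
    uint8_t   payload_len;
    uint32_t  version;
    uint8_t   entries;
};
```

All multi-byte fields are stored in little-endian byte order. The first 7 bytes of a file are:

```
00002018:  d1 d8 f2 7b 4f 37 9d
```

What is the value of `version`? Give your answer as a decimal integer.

`version` follows `size` (1 B), `payload_len` (1 B), so it starts at offset 1 + 1 = 2 and occupies 4 bytes.
Bytes at offsets 2..5: F2 7B 4F 37.
Little-endian: lowest address holds the least-significant byte.
Reassemble most-significant byte first: 37 4F 7B F2 → 0x374F7BF2.
0x374F7BF2 = 927955954.

927955954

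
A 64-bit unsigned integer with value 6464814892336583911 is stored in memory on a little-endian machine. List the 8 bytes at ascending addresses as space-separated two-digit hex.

6464814892336583911 in hexadecimal, padded to 64 bits, is 0x59B7A2E47C6094E7.
Split into bytes (most-significant first): 59 B7 A2 E4 7C 60 94 E7.
In little-endian order the low byte comes first in memory.
So at ascending addresses the bytes are E7 94 60 7C E4 A2 B7 59.

E7 94 60 7C E4 A2 B7 59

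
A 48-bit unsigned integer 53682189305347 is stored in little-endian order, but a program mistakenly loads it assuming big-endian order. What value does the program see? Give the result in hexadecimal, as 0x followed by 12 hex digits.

0x0306D3DBD230

53682189305347 in 48-bit hexadecimal is 0x30D2DBD30603.
Stored little-endian, the bytes at ascending addresses are 03 06 D3 DB D2 30.
Read back as big-endian, the last byte is least significant, giving 0x0306D3DBD230.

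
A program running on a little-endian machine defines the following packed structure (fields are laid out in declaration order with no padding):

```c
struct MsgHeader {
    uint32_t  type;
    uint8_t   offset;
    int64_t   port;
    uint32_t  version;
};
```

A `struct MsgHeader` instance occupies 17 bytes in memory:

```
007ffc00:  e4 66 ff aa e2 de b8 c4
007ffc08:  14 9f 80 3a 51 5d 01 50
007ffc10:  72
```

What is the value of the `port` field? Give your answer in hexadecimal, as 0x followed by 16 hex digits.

0x513A809F14C4B8DE

`port` follows `type` (4 B), `offset` (1 B), so it starts at offset 4 + 1 = 5 and occupies 8 bytes.
Bytes at offsets 5..12: DE B8 C4 14 9F 80 3A 51.
Little-endian stores the least-significant byte at the lowest address.
Reassemble most-significant byte first: 51 3A 80 9F 14 C4 B8 DE → 0x513A809F14C4B8DE.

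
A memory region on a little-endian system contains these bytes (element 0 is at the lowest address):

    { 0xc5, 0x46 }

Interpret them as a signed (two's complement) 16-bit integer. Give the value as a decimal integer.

18117

Little-endian: lowest address holds the least-significant byte.
Reassemble most-significant byte first: 46 C5 → 0x46C5.
0x46C5 = 18117.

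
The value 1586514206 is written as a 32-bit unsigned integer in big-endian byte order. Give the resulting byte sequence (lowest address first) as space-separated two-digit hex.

1586514206 in hexadecimal, padded to 32 bits, is 0x5E90491E.
Split into bytes (most-significant first): 5E 90 49 1E.
In big-endian order the high byte comes first in memory.
So the memory order matches the most-significant-first order: 5E 90 49 1E.

5E 90 49 1E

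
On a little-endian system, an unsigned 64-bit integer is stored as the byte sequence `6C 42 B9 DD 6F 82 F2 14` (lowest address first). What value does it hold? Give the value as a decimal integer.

1509412242095424108

Little-endian: lowest address holds the least-significant byte.
Reassemble most-significant byte first: 14 F2 82 6F DD B9 42 6C → 0x14F2826FDDB9426C.
0x14F2826FDDB9426C = 1509412242095424108.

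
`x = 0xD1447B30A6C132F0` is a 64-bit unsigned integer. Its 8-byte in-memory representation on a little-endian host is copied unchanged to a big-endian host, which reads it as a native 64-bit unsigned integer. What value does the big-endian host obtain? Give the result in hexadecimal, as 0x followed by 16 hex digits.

Stored little-endian, the bytes at ascending addresses are F0 32 C1 A6 30 7B 44 D1.
Read back as big-endian, the last byte is least significant, giving 0xF032C1A6307B44D1.

0xF032C1A6307B44D1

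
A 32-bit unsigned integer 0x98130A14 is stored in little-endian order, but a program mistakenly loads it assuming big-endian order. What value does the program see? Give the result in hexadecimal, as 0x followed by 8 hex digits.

Stored little-endian, the bytes at ascending addresses are 14 0A 13 98.
Read back as big-endian, the last byte is least significant, giving 0x140A1398.

0x140A1398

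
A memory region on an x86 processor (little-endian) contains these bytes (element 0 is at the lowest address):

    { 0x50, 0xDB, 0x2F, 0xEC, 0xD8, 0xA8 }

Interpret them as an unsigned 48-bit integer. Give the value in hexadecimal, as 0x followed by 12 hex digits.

0xA8D8EC2FDB50

Little-endian stores the least-significant byte at the lowest address.
Reassemble most-significant byte first: A8 D8 EC 2F DB 50 → 0xA8D8EC2FDB50.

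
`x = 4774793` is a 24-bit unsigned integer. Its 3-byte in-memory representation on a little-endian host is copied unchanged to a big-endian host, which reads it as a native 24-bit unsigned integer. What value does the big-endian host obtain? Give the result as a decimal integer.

9034568

4774793 in 24-bit hexadecimal is 0x48DB89.
Stored little-endian, the bytes at ascending addresses are 89 DB 48.
Read back as big-endian, the last byte is least significant, giving 0x89DB48.
0x89DB48 = 9034568.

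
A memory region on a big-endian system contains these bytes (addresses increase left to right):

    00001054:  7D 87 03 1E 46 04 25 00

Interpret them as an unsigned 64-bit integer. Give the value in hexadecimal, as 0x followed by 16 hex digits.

Big-endian: lowest address holds the most-significant byte.
The bytes are already most-significant first: 0x7D87031E46042500.

0x7D87031E46042500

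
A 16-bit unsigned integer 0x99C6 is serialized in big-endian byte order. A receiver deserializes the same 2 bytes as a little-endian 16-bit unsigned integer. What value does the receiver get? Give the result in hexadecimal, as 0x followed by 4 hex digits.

Stored big-endian, the bytes at ascending addresses are 99 C6.
Read back as little-endian, the first byte is least significant, giving 0xC699.

0xC699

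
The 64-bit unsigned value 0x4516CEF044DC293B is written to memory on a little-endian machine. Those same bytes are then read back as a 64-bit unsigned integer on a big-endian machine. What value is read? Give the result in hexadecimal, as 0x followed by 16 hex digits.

0x3B29DC44F0CE1645

Stored little-endian, the bytes at ascending addresses are 3B 29 DC 44 F0 CE 16 45.
Read back as big-endian, the last byte is least significant, giving 0x3B29DC44F0CE1645.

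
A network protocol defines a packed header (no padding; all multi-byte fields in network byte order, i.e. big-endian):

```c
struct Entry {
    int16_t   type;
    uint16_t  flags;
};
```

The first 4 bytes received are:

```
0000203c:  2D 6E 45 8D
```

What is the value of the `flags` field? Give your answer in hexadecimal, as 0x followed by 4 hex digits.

0x458D

`flags` follows `type` (2 bytes), so it starts at byte offset 2 and occupies 2 bytes.
Bytes at offsets 2..3: 45 8D.
Big-endian stores the most-significant byte at the lowest address.
The bytes are already most-significant first: 0x458D.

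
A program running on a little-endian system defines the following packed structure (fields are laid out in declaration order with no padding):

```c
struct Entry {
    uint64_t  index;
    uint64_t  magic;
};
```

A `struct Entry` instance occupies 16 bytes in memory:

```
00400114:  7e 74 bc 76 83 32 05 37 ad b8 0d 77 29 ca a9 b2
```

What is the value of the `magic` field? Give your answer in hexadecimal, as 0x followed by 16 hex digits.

0xB2A9CA29770DB8AD

`magic` follows `index` (8 bytes), so it starts at byte offset 8 and occupies 8 bytes.
Bytes at offsets 8..15: AD B8 0D 77 29 CA A9 B2.
Little-endian: lowest address holds the least-significant byte.
Reassemble most-significant byte first: B2 A9 CA 29 77 0D B8 AD → 0xB2A9CA29770DB8AD.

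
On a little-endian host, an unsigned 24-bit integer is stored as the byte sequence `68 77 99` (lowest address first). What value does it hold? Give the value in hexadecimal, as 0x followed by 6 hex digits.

0x997768

Little-endian: lowest address holds the least-significant byte.
Reassemble most-significant byte first: 99 77 68 → 0x997768.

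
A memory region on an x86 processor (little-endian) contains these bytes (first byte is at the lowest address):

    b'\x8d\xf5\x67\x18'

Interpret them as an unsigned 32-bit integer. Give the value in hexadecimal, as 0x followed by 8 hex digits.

0x1867F58D

Little-endian stores the least-significant byte at the lowest address.
Reassemble most-significant byte first: 18 67 F5 8D → 0x1867F58D.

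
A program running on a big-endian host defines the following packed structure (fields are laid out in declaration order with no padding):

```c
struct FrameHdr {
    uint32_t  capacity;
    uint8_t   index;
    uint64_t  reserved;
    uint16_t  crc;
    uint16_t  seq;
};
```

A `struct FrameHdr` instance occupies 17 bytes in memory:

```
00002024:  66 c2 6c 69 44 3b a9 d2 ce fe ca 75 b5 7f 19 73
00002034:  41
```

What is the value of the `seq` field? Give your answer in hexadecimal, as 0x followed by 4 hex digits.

`seq` follows `capacity` (4 B), `index` (1 B), `reserved` (8 B), `crc` (2 B), so it starts at offset 4 + 1 + 8 + 2 = 15 and occupies 2 bytes.
Bytes at offsets 15..16: 73 41.
Big-endian stores the most-significant byte at the lowest address.
The bytes are already most-significant first: 0x7341.

0x7341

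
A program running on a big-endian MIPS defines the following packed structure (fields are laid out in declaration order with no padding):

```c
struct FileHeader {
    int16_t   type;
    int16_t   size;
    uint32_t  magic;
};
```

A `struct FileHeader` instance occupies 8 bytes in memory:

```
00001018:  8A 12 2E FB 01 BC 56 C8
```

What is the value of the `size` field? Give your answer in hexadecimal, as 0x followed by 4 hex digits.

`size` follows `type` (2 bytes), so it starts at byte offset 2 and occupies 2 bytes.
Bytes at offsets 2..3: 2E FB.
Big-endian stores the most-significant byte at the lowest address.
The bytes are already most-significant first: 0x2EFB.

0x2EFB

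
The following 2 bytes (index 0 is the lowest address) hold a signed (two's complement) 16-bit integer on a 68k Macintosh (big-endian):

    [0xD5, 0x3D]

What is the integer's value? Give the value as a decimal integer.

-10947

In big-endian order the high byte comes first in memory.
The bytes are already most-significant first: 0xD53D.
Top bit is set, so as a signed 16-bit value this is 0xD53D − 2^16 = -10947.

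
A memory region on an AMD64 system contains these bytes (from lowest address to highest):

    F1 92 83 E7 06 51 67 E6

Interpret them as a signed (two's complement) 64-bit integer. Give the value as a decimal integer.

Little-endian: lowest address holds the least-significant byte.
Reassemble most-significant byte first: E6 67 51 06 E7 83 92 F1 → 0xE6675106E78392F1.
Top bit is set, so as a signed 64-bit value this is 0xE6675106E78392F1 − 2^64 = -1844416432289115407.

-1844416432289115407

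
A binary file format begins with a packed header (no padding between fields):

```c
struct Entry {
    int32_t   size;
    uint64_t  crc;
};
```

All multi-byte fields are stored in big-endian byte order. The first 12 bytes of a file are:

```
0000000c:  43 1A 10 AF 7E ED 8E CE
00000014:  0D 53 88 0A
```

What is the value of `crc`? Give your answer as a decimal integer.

`crc` follows `size` (4 bytes), so it starts at byte offset 4 and occupies 8 bytes.
Bytes at offsets 4..11: 7E ED 8E CE 0D 53 88 0A.
Big-endian stores the most-significant byte at the lowest address.
The bytes are already most-significant first: 0x7EED8ECE0D53880A.
0x7EED8ECE0D53880A = 9146123433897330698.

9146123433897330698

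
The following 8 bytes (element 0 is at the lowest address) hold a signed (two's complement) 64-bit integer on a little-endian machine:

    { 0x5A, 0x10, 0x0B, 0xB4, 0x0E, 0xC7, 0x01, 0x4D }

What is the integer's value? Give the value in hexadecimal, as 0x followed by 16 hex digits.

Little-endian stores the least-significant byte at the lowest address.
Reassemble most-significant byte first: 4D 01 C7 0E B4 0B 10 5A → 0x4D01C70EB40B105A.

0x4D01C70EB40B105A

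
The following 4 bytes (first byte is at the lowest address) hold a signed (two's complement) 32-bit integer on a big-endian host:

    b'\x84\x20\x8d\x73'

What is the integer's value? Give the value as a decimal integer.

-2078241421

Big-endian: lowest address holds the most-significant byte.
The bytes are already most-significant first: 0x84208D73.
Top bit is set, so as a signed 32-bit value this is 0x84208D73 − 2^32 = -2078241421.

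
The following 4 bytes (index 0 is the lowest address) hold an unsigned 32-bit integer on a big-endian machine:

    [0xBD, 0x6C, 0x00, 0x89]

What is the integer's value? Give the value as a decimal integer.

3177971849

In big-endian order the high byte comes first in memory.
The bytes are already most-significant first: 0xBD6C0089.
0xBD6C0089 = 3177971849.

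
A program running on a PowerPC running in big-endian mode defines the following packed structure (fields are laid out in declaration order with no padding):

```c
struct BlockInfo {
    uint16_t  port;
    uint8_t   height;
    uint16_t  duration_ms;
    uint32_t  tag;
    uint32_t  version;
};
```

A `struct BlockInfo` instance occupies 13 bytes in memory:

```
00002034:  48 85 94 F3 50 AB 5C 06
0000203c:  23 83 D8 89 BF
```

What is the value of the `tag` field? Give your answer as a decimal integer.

2874934819

`tag` follows `port` (2 B), `height` (1 B), `duration_ms` (2 B), so it starts at offset 2 + 1 + 2 = 5 and occupies 4 bytes.
Bytes at offsets 5..8: AB 5C 06 23.
Big-endian: lowest address holds the most-significant byte.
The bytes are already most-significant first: 0xAB5C0623.
0xAB5C0623 = 2874934819.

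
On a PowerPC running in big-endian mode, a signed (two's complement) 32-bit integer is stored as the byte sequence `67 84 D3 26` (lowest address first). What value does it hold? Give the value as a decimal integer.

1736758054

In big-endian order the high byte comes first in memory.
The bytes are already most-significant first: 0x6784D326.
0x6784D326 = 1736758054.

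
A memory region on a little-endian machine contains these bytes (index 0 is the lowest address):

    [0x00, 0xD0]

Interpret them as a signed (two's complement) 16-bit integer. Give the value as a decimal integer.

Little-endian: lowest address holds the least-significant byte.
Reassemble most-significant byte first: D0 00 → 0xD000.
Top bit is set, so as a signed 16-bit value this is 0xD000 − 2^16 = -12288.

-12288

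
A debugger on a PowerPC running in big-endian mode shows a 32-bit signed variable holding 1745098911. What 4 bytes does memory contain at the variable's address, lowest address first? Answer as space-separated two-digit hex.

68 04 18 9F

1745098911 in hexadecimal, padded to 32 bits, is 0x6804189F.
Split into bytes (most-significant first): 68 04 18 9F.
Big-endian: lowest address holds the most-significant byte.
So the memory order matches the most-significant-first order: 68 04 18 9F.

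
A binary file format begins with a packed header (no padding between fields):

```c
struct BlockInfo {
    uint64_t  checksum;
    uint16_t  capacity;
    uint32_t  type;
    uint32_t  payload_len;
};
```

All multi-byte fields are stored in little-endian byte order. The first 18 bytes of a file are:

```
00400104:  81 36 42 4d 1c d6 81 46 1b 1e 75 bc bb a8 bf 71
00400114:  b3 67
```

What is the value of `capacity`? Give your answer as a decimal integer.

`capacity` follows `checksum` (8 bytes), so it starts at byte offset 8 and occupies 2 bytes.
Bytes at offsets 8..9: 1B 1E.
Little-endian: lowest address holds the least-significant byte.
Reassemble most-significant byte first: 1E 1B → 0x1E1B.
0x1E1B = 7707.

7707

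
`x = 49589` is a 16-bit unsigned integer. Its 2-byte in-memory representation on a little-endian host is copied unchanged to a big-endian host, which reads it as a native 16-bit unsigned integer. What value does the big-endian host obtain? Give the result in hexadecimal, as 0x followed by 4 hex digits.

49589 in 16-bit hexadecimal is 0xC1B5.
Stored little-endian, the bytes at ascending addresses are B5 C1.
Read back as big-endian, the last byte is least significant, giving 0xB5C1.

0xB5C1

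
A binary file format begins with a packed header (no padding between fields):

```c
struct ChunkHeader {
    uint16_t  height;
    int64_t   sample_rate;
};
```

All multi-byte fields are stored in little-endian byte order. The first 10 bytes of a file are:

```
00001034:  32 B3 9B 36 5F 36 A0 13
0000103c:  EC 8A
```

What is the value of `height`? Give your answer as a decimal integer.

45874

`height` is the first field, at byte offset 0, occupying 2 bytes.
Bytes at offsets 0..1: 32 B3.
Little-endian stores the least-significant byte at the lowest address.
Reassemble most-significant byte first: B3 32 → 0xB332.
0xB332 = 45874.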